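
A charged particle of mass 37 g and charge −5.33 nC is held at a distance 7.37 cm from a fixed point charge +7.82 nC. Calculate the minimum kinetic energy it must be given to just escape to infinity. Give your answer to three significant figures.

To just escape, total mechanical energy must reach zero at infinity: ½mv²_min + U = 0, so ½mv²_min = −U = |kQq|/r.
|U| = |kQq|/r = (8.99×10⁹ N·m²/C²)(7.82×10⁻⁹)(5.33×10⁻⁹)/(0.0737) = 5.08×10⁻⁶ J.

5.08×10⁻⁶ J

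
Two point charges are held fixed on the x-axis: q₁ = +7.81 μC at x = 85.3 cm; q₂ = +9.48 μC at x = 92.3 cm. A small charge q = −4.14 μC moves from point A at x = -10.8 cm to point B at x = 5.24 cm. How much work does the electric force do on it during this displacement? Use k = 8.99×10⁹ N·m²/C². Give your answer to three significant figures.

The work done by the electric force is W_field = −ΔU = −q(V_B − V_A) = q(V_A − V_B).
At A: distances to the source charges are 0.961 m, 1.03 m; V_A = Σ kqᵢ/rᵢ = 1.56×10⁵ V.
At B: distances to the source charges are 0.801 m, 0.871 m; V_B = Σ kqᵢ/rᵢ = 1.86×10⁵ V.
ΔV = V_B − V_A = 2.99×10⁴ V.
W_field = −qΔV = −(-4.14×10⁻⁶ C)(2.99×10⁴ V) = 0.124 J.

0.124 J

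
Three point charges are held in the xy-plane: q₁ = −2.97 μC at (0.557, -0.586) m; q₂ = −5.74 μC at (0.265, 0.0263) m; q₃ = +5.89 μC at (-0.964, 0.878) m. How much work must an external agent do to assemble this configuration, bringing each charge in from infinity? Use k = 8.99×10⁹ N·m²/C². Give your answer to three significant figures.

The assembly work is the sum of pairwise potential energies, U = Σ_{i<j} kqᵢqⱼ/rᵢⱼ.
Pair separations: r₁₂ = 0.678 m, r₁₃ = 2.11 m, r₂₃ = 1.50 m.
U = (0.226) + (-0.0745) + (-0.203) = -0.0518 J.

-0.0518 J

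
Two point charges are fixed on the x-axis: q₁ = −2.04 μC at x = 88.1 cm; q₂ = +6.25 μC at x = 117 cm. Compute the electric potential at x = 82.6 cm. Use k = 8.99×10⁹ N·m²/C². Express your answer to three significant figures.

Electric potential is a scalar, so the contributions from each charge add algebraically: V = Σ kqᵢ/rᵢ.
Distances from the field point to each charge: r₁ = 0.0550 m, r₂ = 0.344 m.
V = k[(-2.04×10⁻⁶)/(0.0550) + (6.25×10⁻⁶)/(0.344)] = -1.70×10⁵ V.

-1.70×10⁵ V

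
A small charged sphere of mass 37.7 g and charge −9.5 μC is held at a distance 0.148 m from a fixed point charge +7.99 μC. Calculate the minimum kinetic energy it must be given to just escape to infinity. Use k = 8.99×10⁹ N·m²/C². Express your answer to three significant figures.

4.61 J

To just escape, total mechanical energy must reach zero at infinity: ½mv²_min + U = 0, so ½mv²_min = −U = |kQq|/r.
|U| = |kQq|/r = (8.99×10⁹ N·m²/C²)(7.99×10⁻⁶)(9.50×10⁻⁶)/(0.148) = 4.61 J.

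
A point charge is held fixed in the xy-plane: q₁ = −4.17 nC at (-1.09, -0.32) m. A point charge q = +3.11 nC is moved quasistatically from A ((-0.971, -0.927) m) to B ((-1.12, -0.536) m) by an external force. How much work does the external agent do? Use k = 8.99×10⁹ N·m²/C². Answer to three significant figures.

For quasistatic motion the external work equals the change in potential energy: W_ext = qΔV = q(V_B − V_A).
At A: distance to the source charge is 0.619 m; V_A = kq₁/r = -60.6 V.
At B: distance to the source charge is 0.218 m; V_B = kq₁/r = -172 V.
ΔV = V_B − V_A = -111 V.
W_ext = qΔV = (3.11×10⁻⁹ C)(-111 V) = -3.46×10⁻⁷ J.

-3.46×10⁻⁷ J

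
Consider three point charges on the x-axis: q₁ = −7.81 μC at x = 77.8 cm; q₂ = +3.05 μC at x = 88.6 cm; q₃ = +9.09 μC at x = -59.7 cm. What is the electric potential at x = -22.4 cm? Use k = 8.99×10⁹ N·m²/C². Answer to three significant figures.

Electric potential is a scalar, so the contributions from each charge add algebraically: V = Σ kqᵢ/rᵢ.
Distances from the field point to each charge: r₁ = 1.00 m, r₂ = 1.11 m, r₃ = 0.373 m.
V = k[(-7.81×10⁻⁶)/(1.00) + (3.05×10⁻⁶)/(1.11) + (9.09×10⁻⁶)/(0.373)] = 1.74×10⁵ V.

1.74×10⁵ V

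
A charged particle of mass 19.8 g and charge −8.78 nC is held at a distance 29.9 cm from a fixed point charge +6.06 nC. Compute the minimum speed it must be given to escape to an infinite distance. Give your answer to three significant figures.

To just escape, total mechanical energy must reach zero at infinity: ½mv²_min + U = 0, so ½mv²_min = −U = |kQq|/r.
|U| = |kQq|/r = (8.99×10⁹ N·m²/C²)(6.06×10⁻⁹)(8.78×10⁻⁹)/(0.299) = 1.60×10⁻⁶ J.
v_min = √(2|U|/m) = √(2·1.60×10⁻⁶/0.0198) = 0.0127 m/s.

0.0127 m/s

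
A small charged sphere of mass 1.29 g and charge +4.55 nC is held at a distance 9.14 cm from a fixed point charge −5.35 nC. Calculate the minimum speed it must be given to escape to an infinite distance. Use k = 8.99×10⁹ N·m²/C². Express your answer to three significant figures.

0.0609 m/s

To just escape, total mechanical energy must reach zero at infinity: ½mv²_min + U = 0, so ½mv²_min = −U = |kQq|/r.
|U| = |kQq|/r = (8.99×10⁹ N·m²/C²)(5.35×10⁻⁹)(4.55×10⁻⁹)/(0.0914) = 2.39×10⁻⁶ J.
v_min = √(2|U|/m) = √(2·2.39×10⁻⁶/1.29×10⁻³) = 0.0609 m/s.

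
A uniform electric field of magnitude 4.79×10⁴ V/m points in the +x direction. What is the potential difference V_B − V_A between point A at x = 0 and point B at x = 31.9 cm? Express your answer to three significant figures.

In a uniform field, potential decreases in the direction of E: V_B − V_A = −E·Δx.
V_B − V_A = −(4.79×10⁴ V/m)(0.319 m) = -1.53×10⁴ V.

-1.53×10⁴ V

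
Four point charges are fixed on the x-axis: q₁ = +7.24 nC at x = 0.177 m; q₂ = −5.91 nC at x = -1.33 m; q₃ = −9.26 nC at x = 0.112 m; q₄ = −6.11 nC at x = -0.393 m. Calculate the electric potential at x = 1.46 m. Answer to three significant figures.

-59.7 V

Electric potential is a scalar, so the contributions from each charge add algebraically: V = Σ kqᵢ/rᵢ.
Distances from the field point to each charge: r₁ = 1.28 m, r₂ = 2.79 m, r₃ = 1.35 m, r₄ = 1.85 m.
V = k[(7.24×10⁻⁹)/(1.28) + (-5.91×10⁻⁹)/(2.79) + (-9.26×10⁻⁹)/(1.35) + (-6.11×10⁻⁹)/(1.85)] = -59.7 V.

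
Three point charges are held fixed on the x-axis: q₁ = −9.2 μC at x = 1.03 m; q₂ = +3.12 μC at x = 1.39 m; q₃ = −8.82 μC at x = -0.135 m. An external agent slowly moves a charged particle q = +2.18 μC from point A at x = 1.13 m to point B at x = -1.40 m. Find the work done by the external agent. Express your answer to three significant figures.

For quasistatic motion the external work equals the change in potential energy: W_ext = qΔV = q(V_B − V_A).
At A: distances to the source charges are 0.100 m, 0.260 m, 1.26 m; V_A = Σ kqᵢ/rᵢ = -7.82×10⁵ V.
At B: distances to the source charges are 2.43 m, 2.79 m, 1.26 m; V_B = Σ kqᵢ/rᵢ = -8.67×10⁴ V.
ΔV = V_B − V_A = 6.95×10⁵ V.
W_ext = qΔV = (2.18×10⁻⁶ C)(6.95×10⁵ V) = 1.52 J.

1.52 J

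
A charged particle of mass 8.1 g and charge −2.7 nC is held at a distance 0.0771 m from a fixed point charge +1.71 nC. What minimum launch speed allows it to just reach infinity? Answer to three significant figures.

To just escape, total mechanical energy must reach zero at infinity: ½mv²_min + U = 0, so ½mv²_min = −U = |kQq|/r.
|U| = |kQq|/r = (8.99×10⁹ N·m²/C²)(1.71×10⁻⁹)(2.70×10⁻⁹)/(0.0771) = 5.38×10⁻⁷ J.
v_min = √(2|U|/m) = √(2·5.38×10⁻⁷/8.10×10⁻³) = 0.0115 m/s.

0.0115 m/s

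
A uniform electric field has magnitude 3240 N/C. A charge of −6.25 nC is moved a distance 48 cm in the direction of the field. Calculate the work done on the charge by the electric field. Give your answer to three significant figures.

-9.72×10⁻⁶ J

The potential change for a displacement 48 cm in the direction of the field is ΔV = −Ed = -1560 V.
W_field = −qΔV = -9.72×10⁻⁶ J.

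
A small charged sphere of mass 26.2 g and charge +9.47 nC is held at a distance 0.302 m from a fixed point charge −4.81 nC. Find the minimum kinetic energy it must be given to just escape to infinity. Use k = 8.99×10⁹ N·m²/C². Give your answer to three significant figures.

1.36×10⁻⁶ J

To just escape, total mechanical energy must reach zero at infinity: ½mv²_min + U = 0, so ½mv²_min = −U = |kQq|/r.
|U| = |kQq|/r = (8.99×10⁹ N·m²/C²)(4.81×10⁻⁹)(9.47×10⁻⁹)/(0.302) = 1.36×10⁻⁶ J.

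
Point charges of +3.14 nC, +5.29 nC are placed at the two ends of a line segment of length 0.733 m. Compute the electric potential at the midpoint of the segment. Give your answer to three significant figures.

Electric potential is a scalar, so the contributions from each charge add algebraically: V = Σ kqᵢ/rᵢ.
Each charge is 0.366 m from the midpoint.
V = k[(3.14×10⁻⁹)/(0.366) + (5.29×10⁻⁹)/(0.366)] = 207 V.

207 V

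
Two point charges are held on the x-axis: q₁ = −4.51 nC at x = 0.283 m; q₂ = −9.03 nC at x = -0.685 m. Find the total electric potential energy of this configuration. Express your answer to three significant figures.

3.78×10⁻⁷ J

The work to assemble the configuration equals its total potential energy, U = Σ kqᵢqⱼ/rᵢⱼ over all pairs.
Pair separations: r₁₂ = 0.968 m.
U = (3.78×10⁻⁷) = 3.78×10⁻⁷ J.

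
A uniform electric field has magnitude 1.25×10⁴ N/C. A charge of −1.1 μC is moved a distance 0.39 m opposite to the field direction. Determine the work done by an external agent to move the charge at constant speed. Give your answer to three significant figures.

The potential change for a displacement 0.39 m opposite to the field direction is ΔV = +Ed = 4880 V.
W_ext = qΔV = -5.36×10⁻³ J.

-5.36×10⁻³ J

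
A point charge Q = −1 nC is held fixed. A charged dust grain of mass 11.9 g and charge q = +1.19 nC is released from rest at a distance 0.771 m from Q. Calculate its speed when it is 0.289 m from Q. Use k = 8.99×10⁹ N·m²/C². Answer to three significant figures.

1.97×10⁻³ m/s

Only the electrostatic force acts, so mechanical energy is conserved: ½mv² = U₁ − U₂ = kQq(1/r₁ − 1/r₂).
U₁ − U₂ = (8.99×10⁹ N·m²/C²)(-1.00×10⁻⁹ C)(1.19×10⁻⁹ C)(1/0.771 − 1/0.289) = 2.31×10⁻⁸ J.
v = √(2·2.31×10⁻⁸/0.0119) = 1.97×10⁻³ m/s.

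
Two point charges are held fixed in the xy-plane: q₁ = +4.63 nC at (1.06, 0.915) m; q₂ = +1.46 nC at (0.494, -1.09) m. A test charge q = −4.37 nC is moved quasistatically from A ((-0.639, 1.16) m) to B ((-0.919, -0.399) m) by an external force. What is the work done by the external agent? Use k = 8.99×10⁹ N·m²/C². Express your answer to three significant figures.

1.57×10⁻⁸ J

For quasistatic motion the external work equals the change in potential energy: W_ext = qΔV = q(V_B − V_A).
At A: distances to the source charges are 1.72 m, 2.52 m; V_A = Σ kqᵢ/rᵢ = 29.5 V.
At B: distances to the source charges are 2.38 m, 1.57 m; V_B = Σ kqᵢ/rᵢ = 25.9 V.
ΔV = V_B − V_A = -3.59 V.
W_ext = qΔV = (-4.37×10⁻⁹ C)(-3.59 V) = 1.57×10⁻⁸ J.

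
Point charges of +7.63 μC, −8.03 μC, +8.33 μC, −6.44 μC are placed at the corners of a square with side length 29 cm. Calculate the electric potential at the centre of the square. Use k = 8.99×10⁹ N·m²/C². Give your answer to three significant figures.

Electric potential is a scalar, so the contributions from each charge add algebraically: V = Σ kqᵢ/rᵢ.
The distance from each corner to the centre is a√2/2 = 0.205 m.
V = k[(7.63×10⁻⁶)/(0.205) + (-8.03×10⁻⁶)/(0.205) + (8.33×10⁻⁶)/(0.205) + (-6.44×10⁻⁶)/(0.205)] = 6.53×10⁴ V.

6.53×10⁴ V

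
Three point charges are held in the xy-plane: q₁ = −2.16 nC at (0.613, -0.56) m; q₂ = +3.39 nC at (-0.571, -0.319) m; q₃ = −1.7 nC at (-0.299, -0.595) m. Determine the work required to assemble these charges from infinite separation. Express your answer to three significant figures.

-1.52×10⁻⁷ J

The work to assemble the configuration equals its total potential energy, U = Σ kqᵢqⱼ/rᵢⱼ over all pairs.
Pair separations: r₁₂ = 1.21 m, r₁₃ = 0.913 m, r₂₃ = 0.388 m.
U = (-5.45×10⁻⁸) + (3.62×10⁻⁸) + (-1.34×10⁻⁷) = -1.52×10⁻⁷ J.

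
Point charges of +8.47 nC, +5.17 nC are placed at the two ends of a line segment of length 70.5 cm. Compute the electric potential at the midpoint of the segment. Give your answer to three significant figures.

348 V

The total potential is the scalar sum of each charge's contribution, V = Σ kqᵢ/rᵢ.
Each charge is 0.352 m from the midpoint.
V = k[(8.47×10⁻⁹)/(0.352) + (5.17×10⁻⁹)/(0.352)] = 348 V.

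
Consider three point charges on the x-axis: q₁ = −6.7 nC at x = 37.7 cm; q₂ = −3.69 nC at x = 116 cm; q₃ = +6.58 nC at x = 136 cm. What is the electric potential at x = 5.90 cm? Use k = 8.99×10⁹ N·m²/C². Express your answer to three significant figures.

The total potential is the scalar sum of each charge's contribution, V = Σ kqᵢ/rᵢ.
Distances from the field point to each charge: r₁ = 0.318 m, r₂ = 1.10 m, r₃ = 1.30 m.
V = k[(-6.70×10⁻⁹)/(0.318) + (-3.69×10⁻⁹)/(1.10) + (6.58×10⁻⁹)/(1.30)] = -174 V.

-174 V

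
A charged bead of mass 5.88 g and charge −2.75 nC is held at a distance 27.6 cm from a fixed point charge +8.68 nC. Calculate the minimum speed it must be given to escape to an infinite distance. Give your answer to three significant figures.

To just escape, total mechanical energy must reach zero at infinity: ½mv²_min + U = 0, so ½mv²_min = −U = |kQq|/r.
|U| = |kQq|/r = (8.99×10⁹ N·m²/C²)(8.68×10⁻⁹)(2.75×10⁻⁹)/(0.276) = 7.78×10⁻⁷ J.
v_min = √(2|U|/m) = √(2·7.78×10⁻⁷/5.88×10⁻³) = 0.0163 m/s.

0.0163 m/s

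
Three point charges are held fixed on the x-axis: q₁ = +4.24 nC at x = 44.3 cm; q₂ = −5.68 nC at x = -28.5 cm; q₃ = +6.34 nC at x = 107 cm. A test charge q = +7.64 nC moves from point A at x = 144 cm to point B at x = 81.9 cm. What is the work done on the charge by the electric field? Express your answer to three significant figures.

The work done by the electric force is W_field = −ΔU = −q(V_B − V_A) = q(V_A − V_B).
At A: distances to the source charges are 0.997 m, 1.72 m, 0.370 m; V_A = Σ kqᵢ/rᵢ = 163 V.
At B: distances to the source charges are 0.376 m, 1.10 m, 0.251 m; V_B = Σ kqᵢ/rᵢ = 282 V.
ΔV = V_B − V_A = 120 V.
W_field = −qΔV = −(7.64×10⁻⁹ C)(120 V) = -9.13×10⁻⁷ J.

-9.13×10⁻⁷ J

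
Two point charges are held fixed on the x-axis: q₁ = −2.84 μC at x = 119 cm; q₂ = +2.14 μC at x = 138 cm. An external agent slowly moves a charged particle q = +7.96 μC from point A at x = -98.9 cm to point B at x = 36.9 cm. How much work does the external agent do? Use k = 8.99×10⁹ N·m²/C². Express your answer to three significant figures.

-0.0674 J

For quasistatic motion the external work equals the change in potential energy: W_ext = qΔV = q(V_B − V_A).
At A: distances to the source charges are 2.18 m, 2.37 m; V_A = Σ kqᵢ/rᵢ = -3600 V.
At B: distances to the source charges are 0.821 m, 1.01 m; V_B = Σ kqᵢ/rᵢ = -1.21×10⁴ V.
ΔV = V_B − V_A = -8470 V.
W_ext = qΔV = (7.96×10⁻⁶ C)(-8470 V) = -0.0674 J.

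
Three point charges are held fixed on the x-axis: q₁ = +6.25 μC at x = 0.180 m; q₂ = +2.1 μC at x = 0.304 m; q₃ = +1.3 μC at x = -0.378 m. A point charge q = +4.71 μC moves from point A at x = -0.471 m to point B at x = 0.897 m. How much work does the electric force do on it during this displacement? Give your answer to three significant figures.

The work done by the electric force is W_field = −ΔU = −q(V_B − V_A) = q(V_A − V_B).
At A: distances to the source charges are 0.651 m, 0.775 m, 0.0930 m; V_A = Σ kqᵢ/rᵢ = 2.36×10⁵ V.
At B: distances to the source charges are 0.717 m, 0.593 m, 1.27 m; V_B = Σ kqᵢ/rᵢ = 1.19×10⁵ V.
ΔV = V_B − V_A = -1.17×10⁵ V.
W_field = −qΔV = −(4.71×10⁻⁶ C)(-1.17×10⁵ V) = 0.551 J.

0.551 J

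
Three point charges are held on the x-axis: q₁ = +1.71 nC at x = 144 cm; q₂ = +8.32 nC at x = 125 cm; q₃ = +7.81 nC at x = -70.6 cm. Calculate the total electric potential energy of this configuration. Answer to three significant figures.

1.03×10⁻⁶ J

The work to assemble the configuration equals its total potential energy, U = Σ kqᵢqⱼ/rᵢⱼ over all pairs.
Pair separations: r₁₂ = 0.190 m, r₁₃ = 2.15 m, r₂₃ = 1.96 m.
U = (6.73×10⁻⁷) + (5.59×10⁻⁸) + (2.99×10⁻⁷) = 1.03×10⁻⁶ J.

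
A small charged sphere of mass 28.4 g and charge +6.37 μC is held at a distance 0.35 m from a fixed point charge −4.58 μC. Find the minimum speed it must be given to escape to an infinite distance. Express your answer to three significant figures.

To just escape, total mechanical energy must reach zero at infinity: ½mv²_min + U = 0, so ½mv²_min = −U = |kQq|/r.
|U| = |kQq|/r = (8.99×10⁹ N·m²/C²)(4.58×10⁻⁶)(6.37×10⁻⁶)/(0.350) = 0.749 J.
v_min = √(2|U|/m) = √(2·0.749/0.0284) = 7.26 m/s.

7.26 m/s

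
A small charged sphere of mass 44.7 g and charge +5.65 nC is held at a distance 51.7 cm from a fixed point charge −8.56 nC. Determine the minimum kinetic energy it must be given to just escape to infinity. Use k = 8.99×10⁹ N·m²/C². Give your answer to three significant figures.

8.41×10⁻⁷ J

To just escape, total mechanical energy must reach zero at infinity: ½mv²_min + U = 0, so ½mv²_min = −U = |kQq|/r.
|U| = |kQq|/r = (8.99×10⁹ N·m²/C²)(8.56×10⁻⁹)(5.65×10⁻⁹)/(0.517) = 8.41×10⁻⁷ J.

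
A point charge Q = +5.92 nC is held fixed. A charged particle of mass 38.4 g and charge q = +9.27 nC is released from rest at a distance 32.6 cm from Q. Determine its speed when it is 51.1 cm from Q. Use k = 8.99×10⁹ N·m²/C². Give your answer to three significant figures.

Only the electrostatic force acts, so mechanical energy is conserved: ½mv² = U₁ − U₂ = kQq(1/r₁ − 1/r₂).
U₁ − U₂ = (8.99×10⁹ N·m²/C²)(5.92×10⁻⁹ C)(9.27×10⁻⁹ C)(1/0.326 − 1/0.511) = 5.48×10⁻⁷ J.
v = √(2·5.48×10⁻⁷/0.0384) = 5.34×10⁻³ m/s.

5.34×10⁻³ m/s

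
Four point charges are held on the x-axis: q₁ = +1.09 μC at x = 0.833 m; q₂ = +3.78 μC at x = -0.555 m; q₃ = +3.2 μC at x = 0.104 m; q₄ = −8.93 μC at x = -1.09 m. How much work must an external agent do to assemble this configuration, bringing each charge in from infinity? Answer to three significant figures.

-0.593 J

The work to assemble the configuration equals its total potential energy, U = Σ kqᵢqⱼ/rᵢⱼ over all pairs.
Pair separations: r₁₂ = 1.39 m, r₁₃ = 0.729 m, r₁₄ = 1.92 m, r₂₃ = 0.659 m, r₂₄ = 0.535 m, r₃₄ = 1.19 m.
Summing all 6 pair terms gives U = -0.593 J.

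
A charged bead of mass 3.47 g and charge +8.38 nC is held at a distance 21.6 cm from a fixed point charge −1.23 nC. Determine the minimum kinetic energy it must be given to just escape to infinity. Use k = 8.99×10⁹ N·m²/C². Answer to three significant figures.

4.29×10⁻⁷ J

To just escape, total mechanical energy must reach zero at infinity: ½mv²_min + U = 0, so ½mv²_min = −U = |kQq|/r.
|U| = |kQq|/r = (8.99×10⁹ N·m²/C²)(1.23×10⁻⁹)(8.38×10⁻⁹)/(0.216) = 4.29×10⁻⁷ J.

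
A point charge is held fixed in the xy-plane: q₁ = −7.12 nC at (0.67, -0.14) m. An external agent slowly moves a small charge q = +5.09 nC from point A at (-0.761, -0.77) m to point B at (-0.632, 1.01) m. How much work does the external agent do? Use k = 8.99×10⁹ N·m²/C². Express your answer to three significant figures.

For quasistatic motion the external work equals the change in potential energy: W_ext = qΔV = q(V_B − V_A).
At A: distance to the source charge is 1.56 m; V_A = kq₁/r = -40.9 V.
At B: distance to the source charge is 1.74 m; V_B = kq₁/r = -36.8 V.
ΔV = V_B − V_A = 4.09 V.
W_ext = qΔV = (5.09×10⁻⁹ C)(4.09 V) = 2.08×10⁻⁸ J.

2.08×10⁻⁸ J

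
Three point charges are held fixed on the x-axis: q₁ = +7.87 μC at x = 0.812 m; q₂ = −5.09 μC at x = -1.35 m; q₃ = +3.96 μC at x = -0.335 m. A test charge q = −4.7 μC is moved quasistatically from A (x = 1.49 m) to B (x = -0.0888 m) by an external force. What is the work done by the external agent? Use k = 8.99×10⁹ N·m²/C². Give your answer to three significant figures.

-0.372 J

For quasistatic motion the external work equals the change in potential energy: W_ext = qΔV = q(V_B − V_A).
At A: distances to the source charges are 0.678 m, 2.84 m, 1.82 m; V_A = Σ kqᵢ/rᵢ = 1.08×10⁵ V.
At B: distances to the source charges are 0.901 m, 1.26 m, 0.246 m; V_B = Σ kqᵢ/rᵢ = 1.87×10⁵ V.
ΔV = V_B − V_A = 7.91×10⁴ V.
W_ext = qΔV = (-4.70×10⁻⁶ C)(7.91×10⁴ V) = -0.372 J.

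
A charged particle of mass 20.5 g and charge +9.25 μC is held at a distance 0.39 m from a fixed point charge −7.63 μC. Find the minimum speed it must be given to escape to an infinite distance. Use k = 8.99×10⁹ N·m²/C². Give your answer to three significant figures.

To just escape, total mechanical energy must reach zero at infinity: ½mv²_min + U = 0, so ½mv²_min = −U = |kQq|/r.
|U| = |kQq|/r = (8.99×10⁹ N·m²/C²)(7.63×10⁻⁶)(9.25×10⁻⁶)/(0.390) = 1.63 J.
v_min = √(2|U|/m) = √(2·1.63/0.0205) = 12.6 m/s.

12.6 m/s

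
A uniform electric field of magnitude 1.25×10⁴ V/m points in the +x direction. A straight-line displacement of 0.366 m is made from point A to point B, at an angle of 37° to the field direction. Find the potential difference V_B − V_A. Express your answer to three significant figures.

-3650 V

Only the component of displacement along E changes the potential: ΔV = −E·d·cosθ.
ΔV = −(1.25×10⁴ V/m)(0.366 m)cos37° = -3650 V.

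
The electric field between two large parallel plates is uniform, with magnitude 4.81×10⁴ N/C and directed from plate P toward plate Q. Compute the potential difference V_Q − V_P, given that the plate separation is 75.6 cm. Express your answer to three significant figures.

In a uniform field, potential decreases in the direction of E: ΔV = −E·d for a displacement d parallel to E.
Going from P to Q is a displacement of 75.6 cm along the field, so V_Q − V_P = −Ed = -3.64×10⁴ V.

-3.64×10⁴ V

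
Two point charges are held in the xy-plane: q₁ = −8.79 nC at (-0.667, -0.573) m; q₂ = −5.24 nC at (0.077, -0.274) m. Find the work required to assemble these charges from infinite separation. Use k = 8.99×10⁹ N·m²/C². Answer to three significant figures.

5.16×10⁻⁷ J

The work to assemble the configuration equals its total potential energy, U = Σ kqᵢqⱼ/rᵢⱼ over all pairs.
Pair separations: r₁₂ = 0.802 m.
U = (5.16×10⁻⁷) = 5.16×10⁻⁷ J.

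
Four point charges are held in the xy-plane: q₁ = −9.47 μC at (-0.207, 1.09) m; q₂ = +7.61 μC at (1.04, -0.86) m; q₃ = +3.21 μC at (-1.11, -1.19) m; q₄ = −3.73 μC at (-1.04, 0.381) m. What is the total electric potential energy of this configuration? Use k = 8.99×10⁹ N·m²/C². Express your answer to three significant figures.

-0.174 J

The work to assemble the configuration equals its total potential energy, U = Σ kqᵢqⱼ/rᵢⱼ over all pairs.
Pair separations: r₁₂ = 2.31 m, r₁₃ = 2.45 m, r₁₄ = 1.09 m, r₂₃ = 2.18 m, r₂₄ = 2.42 m, r₃₄ = 1.57 m.
Summing all 6 pair terms gives U = -0.174 J.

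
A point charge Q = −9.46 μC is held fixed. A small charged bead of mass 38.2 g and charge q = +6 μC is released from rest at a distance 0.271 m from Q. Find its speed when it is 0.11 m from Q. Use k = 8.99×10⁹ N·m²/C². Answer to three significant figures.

12.0 m/s

Only the electrostatic force acts, so mechanical energy is conserved: ½mv² = U₁ − U₂ = kQq(1/r₁ − 1/r₂).
U₁ − U₂ = (8.99×10⁹ N·m²/C²)(-9.46×10⁻⁶ C)(6.00×10⁻⁶ C)(1/0.271 − 1/0.110) = 2.76 J.
v = √(2·2.76/0.0382) = 12.0 m/s.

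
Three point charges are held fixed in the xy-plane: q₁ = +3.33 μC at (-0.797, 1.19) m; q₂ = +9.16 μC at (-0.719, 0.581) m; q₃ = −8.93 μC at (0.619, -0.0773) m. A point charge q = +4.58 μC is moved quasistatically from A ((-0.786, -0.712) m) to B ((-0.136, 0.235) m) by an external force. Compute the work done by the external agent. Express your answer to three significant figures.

For quasistatic motion the external work equals the change in potential energy: W_ext = qΔV = q(V_B − V_A).
At A: distances to the source charges are 1.90 m, 1.29 m, 1.54 m; V_A = Σ kqᵢ/rᵢ = 2.73×10⁴ V.
At B: distances to the source charges are 1.16 m, 0.678 m, 0.817 m; V_B = Σ kqᵢ/rᵢ = 4.90×10⁴ V.
ΔV = V_B − V_A = 2.17×10⁴ V.
W_ext = qΔV = (4.58×10⁻⁶ C)(2.17×10⁴ V) = 0.0995 J.

0.0995 J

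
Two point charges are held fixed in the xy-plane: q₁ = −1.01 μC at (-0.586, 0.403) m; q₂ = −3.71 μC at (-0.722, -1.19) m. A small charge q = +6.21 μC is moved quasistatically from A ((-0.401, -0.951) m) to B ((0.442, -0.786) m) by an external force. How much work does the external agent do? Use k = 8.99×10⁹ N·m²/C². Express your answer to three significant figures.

For quasistatic motion the external work equals the change in potential energy: W_ext = qΔV = q(V_B − V_A).
At A: distances to the source charges are 1.37 m, 0.400 m; V_A = Σ kqᵢ/rᵢ = -9.00×10⁴ V.
At B: distances to the source charges are 1.57 m, 1.23 m; V_B = Σ kqᵢ/rᵢ = -3.28×10⁴ V.
ΔV = V_B − V_A = 5.71×10⁴ V.
W_ext = qΔV = (6.21×10⁻⁶ C)(5.71×10⁴ V) = 0.355 J.

0.355 J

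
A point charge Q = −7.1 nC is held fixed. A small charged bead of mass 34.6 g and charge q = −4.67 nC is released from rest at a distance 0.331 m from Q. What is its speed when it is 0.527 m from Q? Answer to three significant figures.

Only the electrostatic force acts, so mechanical energy is conserved: ½mv² = U₁ − U₂ = kQq(1/r₁ − 1/r₂).
U₁ − U₂ = (8.99×10⁹ N·m²/C²)(-7.10×10⁻⁹ C)(-4.67×10⁻⁹ C)(1/0.331 − 1/0.527) = 3.35×10⁻⁷ J.
v = √(2·3.35×10⁻⁷/0.0346) = 4.40×10⁻³ m/s.

4.40×10⁻³ m/s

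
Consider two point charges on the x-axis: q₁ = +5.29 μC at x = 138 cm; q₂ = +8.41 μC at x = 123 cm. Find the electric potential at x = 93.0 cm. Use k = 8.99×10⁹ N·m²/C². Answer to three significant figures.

Electric potential is a scalar, so the contributions from each charge add algebraically: V = Σ kqᵢ/rᵢ.
Distances from the field point to each charge: r₁ = 0.450 m, r₂ = 0.300 m.
V = k[(5.29×10⁻⁶)/(0.450) + (8.41×10⁻⁶)/(0.300)] = 3.58×10⁵ V.

3.58×10⁵ V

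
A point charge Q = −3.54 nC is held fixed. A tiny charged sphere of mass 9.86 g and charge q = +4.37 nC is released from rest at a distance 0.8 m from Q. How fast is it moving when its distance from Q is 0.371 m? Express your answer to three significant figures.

Only the electrostatic force acts, so mechanical energy is conserved: ½mv² = U₁ − U₂ = kQq(1/r₁ − 1/r₂).
U₁ − U₂ = (8.99×10⁹ N·m²/C²)(-3.54×10⁻⁹ C)(4.37×10⁻⁹ C)(1/0.800 − 1/0.371) = 2.01×10⁻⁷ J.
v = √(2·2.01×10⁻⁷/9.86×10⁻³) = 6.39×10⁻³ m/s.

6.39×10⁻³ m/s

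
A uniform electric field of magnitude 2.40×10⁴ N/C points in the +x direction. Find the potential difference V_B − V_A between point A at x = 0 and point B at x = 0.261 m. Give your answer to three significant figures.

In a uniform field, potential decreases in the direction of E: V_B − V_A = −E·Δx.
V_B − V_A = −(2.40×10⁴ V/m)(0.261 m) = -6260 V.

-6260 V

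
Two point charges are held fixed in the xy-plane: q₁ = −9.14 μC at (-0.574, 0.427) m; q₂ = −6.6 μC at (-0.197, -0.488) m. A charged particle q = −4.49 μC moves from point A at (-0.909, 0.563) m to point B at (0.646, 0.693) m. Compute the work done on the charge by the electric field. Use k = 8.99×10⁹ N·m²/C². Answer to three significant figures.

The work done by the electric force is W_field = −ΔU = −q(V_B − V_A) = q(V_A − V_B).
At A: distances to the source charges are 0.362 m, 1.27 m; V_A = Σ kqᵢ/rᵢ = -2.74×10⁵ V.
At B: distances to the source charges are 1.25 m, 1.45 m; V_B = Σ kqᵢ/rᵢ = -1.07×10⁵ V.
ΔV = V_B − V_A = 1.67×10⁵ V.
W_field = −qΔV = −(-4.49×10⁻⁶ C)(1.67×10⁵ V) = 0.751 J.

0.751 J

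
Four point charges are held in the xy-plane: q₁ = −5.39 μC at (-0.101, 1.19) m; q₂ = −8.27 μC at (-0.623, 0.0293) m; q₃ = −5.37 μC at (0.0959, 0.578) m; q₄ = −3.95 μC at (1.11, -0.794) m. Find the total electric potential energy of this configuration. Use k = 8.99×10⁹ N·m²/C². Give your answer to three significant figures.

The assembly work is the sum of pairwise potential energies, U = Σ_{i<j} kqᵢqⱼ/rᵢⱼ.
Pair separations: r₁₂ = 1.27 m, r₁₃ = 0.643 m, r₁₄ = 2.32 m, r₂₃ = 0.904 m, r₂₄ = 1.92 m, r₃₄ = 1.71 m.
Summing all 6 pair terms gives U = 1.51 J.

1.51 J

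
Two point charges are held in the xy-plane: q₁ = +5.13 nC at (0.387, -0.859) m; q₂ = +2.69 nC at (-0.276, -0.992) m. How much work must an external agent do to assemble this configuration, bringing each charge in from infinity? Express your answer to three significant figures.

1.83×10⁻⁷ J

The assembly work is the sum of pairwise potential energies, U = Σ_{i<j} kqᵢqⱼ/rᵢⱼ.
Pair separations: r₁₂ = 0.676 m.
U = (1.83×10⁻⁷) = 1.83×10⁻⁷ J.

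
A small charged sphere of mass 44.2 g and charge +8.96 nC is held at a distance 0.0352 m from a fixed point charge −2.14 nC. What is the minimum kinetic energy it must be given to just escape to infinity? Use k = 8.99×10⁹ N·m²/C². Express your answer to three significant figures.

To just escape, total mechanical energy must reach zero at infinity: ½mv²_min + U = 0, so ½mv²_min = −U = |kQq|/r.
|U| = |kQq|/r = (8.99×10⁹ N·m²/C²)(2.14×10⁻⁹)(8.96×10⁻⁹)/(0.0352) = 4.90×10⁻⁶ J.

4.90×10⁻⁶ J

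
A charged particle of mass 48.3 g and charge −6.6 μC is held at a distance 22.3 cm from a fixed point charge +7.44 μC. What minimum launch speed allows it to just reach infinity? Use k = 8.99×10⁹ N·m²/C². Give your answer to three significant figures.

9.05 m/s

To just escape, total mechanical energy must reach zero at infinity: ½mv²_min + U = 0, so ½mv²_min = −U = |kQq|/r.
|U| = |kQq|/r = (8.99×10⁹ N·m²/C²)(7.44×10⁻⁶)(6.60×10⁻⁶)/(0.223) = 1.98 J.
v_min = √(2|U|/m) = √(2·1.98/0.0483) = 9.05 m/s.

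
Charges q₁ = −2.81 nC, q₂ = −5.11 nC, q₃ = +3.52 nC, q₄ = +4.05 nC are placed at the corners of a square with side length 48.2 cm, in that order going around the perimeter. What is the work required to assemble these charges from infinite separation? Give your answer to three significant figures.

-4.17×10⁻⁷ J

The work to assemble the configuration equals its total potential energy, U = Σ kqᵢqⱼ/rᵢⱼ over all pairs.
The four side pairs have separation 0.482 m and the two diagonal pairs 0.682 m.
Summing all 6 pair terms gives U = -4.17×10⁻⁷ J.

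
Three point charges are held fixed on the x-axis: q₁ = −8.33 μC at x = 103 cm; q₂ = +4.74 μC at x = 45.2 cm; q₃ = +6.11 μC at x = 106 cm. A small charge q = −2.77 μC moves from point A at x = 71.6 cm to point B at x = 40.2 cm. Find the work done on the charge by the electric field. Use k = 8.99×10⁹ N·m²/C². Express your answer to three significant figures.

The work done by the electric force is W_field = −ΔU = −q(V_B − V_A) = q(V_A − V_B).
At A: distances to the source charges are 0.314 m, 0.264 m, 0.344 m; V_A = Σ kqᵢ/rᵢ = 8.26×10⁴ V.
At B: distances to the source charges are 0.628 m, 0.0500 m, 0.658 m; V_B = Σ kqᵢ/rᵢ = 8.16×10⁵ V.
ΔV = V_B − V_A = 7.34×10⁵ V.
W_field = −qΔV = −(-2.77×10⁻⁶ C)(7.34×10⁵ V) = 2.03 J.

2.03 J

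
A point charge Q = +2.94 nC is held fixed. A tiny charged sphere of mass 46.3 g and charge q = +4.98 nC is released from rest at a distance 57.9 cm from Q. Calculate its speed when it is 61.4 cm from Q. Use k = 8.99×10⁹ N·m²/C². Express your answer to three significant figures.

7.48×10⁻⁴ m/s

Only the electrostatic force acts, so mechanical energy is conserved: ½mv² = U₁ − U₂ = kQq(1/r₁ − 1/r₂).
U₁ − U₂ = (8.99×10⁹ N·m²/C²)(2.94×10⁻⁹ C)(4.98×10⁻⁹ C)(1/0.579 − 1/0.614) = 1.30×10⁻⁸ J.
v = √(2·1.30×10⁻⁸/0.0463) = 7.48×10⁻⁴ m/s.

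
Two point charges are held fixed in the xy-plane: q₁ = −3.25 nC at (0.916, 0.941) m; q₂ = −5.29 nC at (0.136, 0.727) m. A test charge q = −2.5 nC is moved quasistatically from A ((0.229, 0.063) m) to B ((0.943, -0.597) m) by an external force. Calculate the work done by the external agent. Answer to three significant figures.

-1.19×10⁻⁷ J

For quasistatic motion the external work equals the change in potential energy: W_ext = qΔV = q(V_B − V_A).
At A: distances to the source charges are 1.11 m, 0.670 m; V_A = Σ kqᵢ/rᵢ = -97.1 V.
At B: distances to the source charges are 1.54 m, 1.55 m; V_B = Σ kqᵢ/rᵢ = -49.7 V.
ΔV = V_B − V_A = 47.5 V.
W_ext = qΔV = (-2.50×10⁻⁹ C)(47.5 V) = -1.19×10⁻⁷ J.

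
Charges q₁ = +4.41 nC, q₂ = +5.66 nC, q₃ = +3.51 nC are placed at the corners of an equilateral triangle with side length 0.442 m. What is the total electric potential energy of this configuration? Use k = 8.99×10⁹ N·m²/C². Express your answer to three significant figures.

1.23×10⁻⁶ J

The assembly work is the sum of pairwise potential energies, U = Σ_{i<j} kqᵢqⱼ/rᵢⱼ.
All three pair separations equal the side length, 0.442 m.
U = (5.08×10⁻⁷) + (3.15×10⁻⁷) + (4.04×10⁻⁷) = 1.23×10⁻⁶ J.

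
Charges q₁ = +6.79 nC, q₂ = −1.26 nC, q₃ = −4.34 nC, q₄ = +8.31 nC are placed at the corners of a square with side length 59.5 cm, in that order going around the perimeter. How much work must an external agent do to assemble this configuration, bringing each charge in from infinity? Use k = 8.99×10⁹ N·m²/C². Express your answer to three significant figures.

The assembly work is the sum of pairwise potential energies, U = Σ_{i<j} kqᵢqⱼ/rᵢⱼ.
The four side pairs have separation 0.595 m and the two diagonal pairs 0.841 m.
Summing all 6 pair terms gives U = -1.66×10⁻⁷ J.

-1.66×10⁻⁷ J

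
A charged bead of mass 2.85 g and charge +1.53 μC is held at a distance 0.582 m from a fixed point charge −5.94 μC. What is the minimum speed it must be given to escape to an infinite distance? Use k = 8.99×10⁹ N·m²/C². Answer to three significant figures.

9.93 m/s

To just escape, total mechanical energy must reach zero at infinity: ½mv²_min + U = 0, so ½mv²_min = −U = |kQq|/r.
|U| = |kQq|/r = (8.99×10⁹ N·m²/C²)(5.94×10⁻⁶)(1.53×10⁻⁶)/(0.582) = 0.140 J.
v_min = √(2|U|/m) = √(2·0.140/2.85×10⁻³) = 9.93 m/s.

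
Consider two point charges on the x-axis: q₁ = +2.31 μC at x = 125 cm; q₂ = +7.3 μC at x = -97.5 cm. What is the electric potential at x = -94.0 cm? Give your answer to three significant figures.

The total potential is the scalar sum of each charge's contribution, V = Σ kqᵢ/rᵢ.
Distances from the field point to each charge: r₁ = 2.19 m, r₂ = 0.0350 m.
V = k[(2.31×10⁻⁶)/(2.19) + (7.30×10⁻⁶)/(0.0350)] = 1.88×10⁶ V.

1.88×10⁶ V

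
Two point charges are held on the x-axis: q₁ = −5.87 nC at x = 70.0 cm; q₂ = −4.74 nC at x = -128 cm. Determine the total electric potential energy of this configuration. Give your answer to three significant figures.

The work to assemble the configuration equals its total potential energy, U = Σ kqᵢqⱼ/rᵢⱼ over all pairs.
Pair separations: r₁₂ = 1.98 m.
U = (1.26×10⁻⁷) = 1.26×10⁻⁷ J.

1.26×10⁻⁷ J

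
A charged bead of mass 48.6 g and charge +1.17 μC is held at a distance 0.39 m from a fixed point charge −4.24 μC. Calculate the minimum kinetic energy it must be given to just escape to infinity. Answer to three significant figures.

To just escape, total mechanical energy must reach zero at infinity: ½mv²_min + U = 0, so ½mv²_min = −U = |kQq|/r.
|U| = |kQq|/r = (8.99×10⁹ N·m²/C²)(4.24×10⁻⁶)(1.17×10⁻⁶)/(0.390) = 0.114 J.

0.114 J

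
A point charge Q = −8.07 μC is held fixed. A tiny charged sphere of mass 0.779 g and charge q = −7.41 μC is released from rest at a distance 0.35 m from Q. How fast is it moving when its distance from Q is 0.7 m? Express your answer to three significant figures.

44.4 m/s

Only the electrostatic force acts, so mechanical energy is conserved: ½mv² = U₁ − U₂ = kQq(1/r₁ − 1/r₂).
U₁ − U₂ = (8.99×10⁹ N·m²/C²)(-8.07×10⁻⁶ C)(-7.41×10⁻⁶ C)(1/0.350 − 1/0.700) = 0.768 J.
v = √(2·0.768/7.79×10⁻⁴) = 44.4 m/s.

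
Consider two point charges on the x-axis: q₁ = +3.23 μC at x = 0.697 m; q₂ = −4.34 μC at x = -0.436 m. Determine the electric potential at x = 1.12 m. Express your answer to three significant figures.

4.36×10⁴ V

Electric potential is a scalar, so the contributions from each charge add algebraically: V = Σ kqᵢ/rᵢ.
Distances from the field point to each charge: r₁ = 0.423 m, r₂ = 1.56 m.
V = k[(3.23×10⁻⁶)/(0.423) + (-4.34×10⁻⁶)/(1.56)] = 4.36×10⁴ V.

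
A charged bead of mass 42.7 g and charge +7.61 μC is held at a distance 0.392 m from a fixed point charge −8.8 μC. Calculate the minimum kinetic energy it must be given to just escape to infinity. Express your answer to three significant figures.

1.54 J

To just escape, total mechanical energy must reach zero at infinity: ½mv²_min + U = 0, so ½mv²_min = −U = |kQq|/r.
|U| = |kQq|/r = (8.99×10⁹ N·m²/C²)(8.80×10⁻⁶)(7.61×10⁻⁶)/(0.392) = 1.54 J.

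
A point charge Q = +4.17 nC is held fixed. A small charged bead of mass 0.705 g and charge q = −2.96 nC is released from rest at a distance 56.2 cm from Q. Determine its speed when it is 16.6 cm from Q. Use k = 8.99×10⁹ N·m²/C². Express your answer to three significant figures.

Only the electrostatic force acts, so mechanical energy is conserved: ½mv² = U₁ − U₂ = kQq(1/r₁ − 1/r₂).
U₁ − U₂ = (8.99×10⁹ N·m²/C²)(4.17×10⁻⁹ C)(-2.96×10⁻⁹ C)(1/0.562 − 1/0.166) = 4.71×10⁻⁷ J.
v = √(2·4.71×10⁻⁷/7.05×10⁻⁴) = 0.0366 m/s.

0.0366 m/s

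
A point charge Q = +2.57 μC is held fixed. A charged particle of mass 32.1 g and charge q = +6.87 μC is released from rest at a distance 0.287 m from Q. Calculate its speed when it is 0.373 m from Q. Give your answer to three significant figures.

Only the electrostatic force acts, so mechanical energy is conserved: ½mv² = U₁ − U₂ = kQq(1/r₁ − 1/r₂).
U₁ − U₂ = (8.99×10⁹ N·m²/C²)(2.57×10⁻⁶ C)(6.87×10⁻⁶ C)(1/0.287 − 1/0.373) = 0.128 J.
v = √(2·0.128/0.0321) = 2.82 m/s.

2.82 m/s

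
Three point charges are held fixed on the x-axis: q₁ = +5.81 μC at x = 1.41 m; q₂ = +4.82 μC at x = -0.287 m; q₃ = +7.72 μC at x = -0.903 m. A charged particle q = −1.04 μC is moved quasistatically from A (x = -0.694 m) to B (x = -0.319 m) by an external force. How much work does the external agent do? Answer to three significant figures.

For quasistatic motion the external work equals the change in potential energy: W_ext = qΔV = q(V_B − V_A).
At A: distances to the source charges are 2.10 m, 0.407 m, 0.209 m; V_A = Σ kqᵢ/rᵢ = 4.63×10⁵ V.
At B: distances to the source charges are 1.73 m, 0.0320 m, 0.584 m; V_B = Σ kqᵢ/rᵢ = 1.50×10⁶ V.
ΔV = V_B − V_A = 1.04×10⁶ V.
W_ext = qΔV = (-1.04×10⁻⁶ C)(1.04×10⁶ V) = -1.08 J.

-1.08 J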